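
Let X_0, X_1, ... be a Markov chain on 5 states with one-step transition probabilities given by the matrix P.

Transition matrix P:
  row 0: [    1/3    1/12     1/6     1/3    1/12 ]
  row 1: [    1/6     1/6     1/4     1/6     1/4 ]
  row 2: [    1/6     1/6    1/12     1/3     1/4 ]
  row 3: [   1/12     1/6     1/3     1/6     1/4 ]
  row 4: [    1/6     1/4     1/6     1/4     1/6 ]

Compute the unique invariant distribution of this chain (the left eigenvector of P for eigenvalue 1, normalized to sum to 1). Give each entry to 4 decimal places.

Balance equations π_j = Σ_i π_i·P[i][j]:
  π_0 = 1/3·π_0 + 1/6·π_1 + 1/6·π_2 + 1/12·π_3 + 1/6·π_4
  π_1 = 1/12·π_0 + 1/6·π_1 + 1/6·π_2 + 1/6·π_3 + 1/4·π_4
  π_2 = 1/6·π_0 + 1/4·π_1 + 1/12·π_2 + 1/3·π_3 + 1/6·π_4
  π_3 = 1/3·π_0 + 1/6·π_1 + 1/3·π_2 + 1/6·π_3 + 1/4·π_4
  normalize: π_0 + π_1 + π_2 + π_3 + π_4 = 1
Solving the linear system gives exactly π = [1919/10947, 3701/21894, 1495/7298, 2704/10947, 2231/10947].

π = [0.1753, 0.1690, 0.2049, 0.2470, 0.2038]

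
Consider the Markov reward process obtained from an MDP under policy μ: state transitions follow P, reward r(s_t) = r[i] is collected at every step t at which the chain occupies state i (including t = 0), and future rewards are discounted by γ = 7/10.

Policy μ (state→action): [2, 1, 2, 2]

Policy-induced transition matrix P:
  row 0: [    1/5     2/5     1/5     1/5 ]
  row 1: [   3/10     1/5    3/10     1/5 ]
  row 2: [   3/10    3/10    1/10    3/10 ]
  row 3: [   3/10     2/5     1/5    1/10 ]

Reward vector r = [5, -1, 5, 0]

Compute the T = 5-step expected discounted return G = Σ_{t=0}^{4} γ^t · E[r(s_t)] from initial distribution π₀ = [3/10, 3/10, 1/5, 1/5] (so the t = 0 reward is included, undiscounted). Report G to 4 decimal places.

t=0: π = [0.3000, 0.3000, 0.2000, 0.2000], E[r] = 2.2000, γ^t·E[r] = 2.200000, running G = 2.200000
t=1: π = [0.2700, 0.3200, 0.2100, 0.2000], E[r] = 2.0800, γ^t·E[r] = 1.456000, running G = 3.656000
t=2: π = [0.2730, 0.3150, 0.2110, 0.2010], E[r] = 2.1050, γ^t·E[r] = 1.031450, running G = 4.687450
t=3: π = [0.2727, 0.3159, 0.2104, 0.2010], E[r] = 2.0996, γ^t·E[r] = 0.720163, running G = 5.407613
t=4: π = [0.2727, 0.3158, 0.2106, 0.2009], E[r] = 2.1006, γ^t·E[r] = 0.504359, running G = 5.911972

G = 5.9120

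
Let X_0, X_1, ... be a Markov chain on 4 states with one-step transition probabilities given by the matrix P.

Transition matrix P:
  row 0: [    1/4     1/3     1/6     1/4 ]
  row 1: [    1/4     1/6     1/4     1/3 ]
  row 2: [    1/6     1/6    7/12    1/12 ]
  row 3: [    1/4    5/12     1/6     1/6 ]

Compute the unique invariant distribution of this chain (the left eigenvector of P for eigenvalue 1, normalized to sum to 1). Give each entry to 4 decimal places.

π = [0.2232, 0.2541, 0.3220, 0.2008]

Balance equations π_j = Σ_i π_i·P[i][j]:
  π_0 = 1/4·π_0 + 1/4·π_1 + 1/6·π_2 + 1/4·π_3
  π_1 = 1/3·π_0 + 1/6·π_1 + 1/6·π_2 + 5/12·π_3
  π_2 = 1/6·π_0 + 1/4·π_1 + 7/12·π_2 + 1/6·π_3
  normalize: π_0 + π_1 + π_2 + π_3 = 1
Solving the linear system gives exactly π = [289/1295, 47/185, 417/1295, 52/259].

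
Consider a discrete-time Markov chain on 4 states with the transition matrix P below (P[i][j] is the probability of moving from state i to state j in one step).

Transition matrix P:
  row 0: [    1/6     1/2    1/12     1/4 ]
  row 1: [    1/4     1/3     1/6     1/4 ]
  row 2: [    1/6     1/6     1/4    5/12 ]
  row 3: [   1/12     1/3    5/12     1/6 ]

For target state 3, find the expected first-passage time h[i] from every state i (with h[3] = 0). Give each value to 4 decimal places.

First-step conditioning: h[3] = 0; for i ≠ 3, h[i] = 1 + Σ_k P[i][k]·h[k].
  h[0] = 1 + 1/6·h[0] + 1/2·h[1] + 1/12·h[2]
  h[1] = 1 + 1/4·h[0] + 1/3·h[1] + 1/6·h[2]
  h[2] = 1 + 1/6·h[0] + 1/6·h[1] + 1/4·h[2]
Solving the 3×3 linear system over states ≠ 3 gives exactly h = [216/59, 213/59, 174/59, 0] (h[3] = 0 is the target).

h = [3.6610, 3.6102, 2.9492, 0.0000]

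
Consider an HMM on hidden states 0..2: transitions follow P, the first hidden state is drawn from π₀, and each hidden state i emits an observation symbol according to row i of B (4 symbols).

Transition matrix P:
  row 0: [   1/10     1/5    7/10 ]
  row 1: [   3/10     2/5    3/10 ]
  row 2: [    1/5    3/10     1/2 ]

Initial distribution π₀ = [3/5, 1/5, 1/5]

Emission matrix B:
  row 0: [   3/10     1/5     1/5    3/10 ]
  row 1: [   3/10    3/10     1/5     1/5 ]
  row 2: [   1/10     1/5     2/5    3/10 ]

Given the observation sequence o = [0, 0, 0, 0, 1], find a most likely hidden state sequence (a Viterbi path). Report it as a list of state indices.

t=0: δ = [1.800e-01, 6.000e-02, 2.000e-02]  (obs o_0=0)
t=1: δ = [5.400e-03, 1.080e-02, 1.260e-02]  ψ = [0, 0, 0]  (obs o_1=0)
t=2: δ = [9.720e-04, 1.296e-03, 6.300e-04]  ψ = [1, 1, 2]  (obs o_2=0)
t=3: δ = [1.166e-04, 1.555e-04, 6.804e-05]  ψ = [1, 1, 0]  (obs o_3=0)
t=4: δ = [9.331e-06, 1.866e-05, 1.633e-05]  ψ = [1, 1, 0]  (obs o_4=1)
backtrack: best end state = 1; path = [0, 1, 1, 1, 1]

path = [0, 1, 1, 1, 1]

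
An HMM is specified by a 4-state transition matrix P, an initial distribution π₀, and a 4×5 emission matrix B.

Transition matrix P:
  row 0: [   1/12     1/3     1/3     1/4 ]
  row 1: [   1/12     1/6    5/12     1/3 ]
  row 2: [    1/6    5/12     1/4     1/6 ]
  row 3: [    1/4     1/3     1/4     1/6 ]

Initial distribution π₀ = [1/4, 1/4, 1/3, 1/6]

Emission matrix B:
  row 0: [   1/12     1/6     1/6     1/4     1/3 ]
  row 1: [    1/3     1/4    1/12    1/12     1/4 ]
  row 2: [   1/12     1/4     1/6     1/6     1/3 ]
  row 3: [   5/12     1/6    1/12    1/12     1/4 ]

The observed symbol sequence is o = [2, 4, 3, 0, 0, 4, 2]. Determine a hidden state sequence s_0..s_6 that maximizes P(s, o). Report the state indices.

path = [2, 1, 2, 1, 3, 1, 2]

t=0: δ = [4.167e-02, 2.083e-02, 5.556e-02, 1.389e-02]  (obs o_0=2)
t=1: δ = [3.086e-03, 5.787e-03, 4.630e-03, 2.604e-03]  ψ = [2, 2, 0, 0]  (obs o_1=4)
t=2: δ = [1.929e-04, 1.608e-04, 4.019e-04, 1.608e-04]  ψ = [2, 2, 1, 1]  (obs o_2=3)
t=3: δ = [5.582e-06, 5.582e-05, 8.372e-06, 2.791e-05]  ψ = [2, 2, 2, 2]  (obs o_3=0)
t=4: δ = [5.814e-07, 3.101e-06, 1.938e-06, 7.752e-06]  ψ = [3, 1, 1, 1]  (obs o_4=0)
t=5: δ = [6.460e-07, 6.460e-07, 6.460e-07, 3.230e-07]  ψ = [3, 3, 3, 3]  (obs o_5=4)
t=6: δ = [1.795e-08, 2.243e-08, 4.486e-08, 1.795e-08]  ψ = [2, 2, 1, 1]  (obs o_6=2)
backtrack: best end state = 2; path = [2, 1, 2, 1, 3, 1, 2]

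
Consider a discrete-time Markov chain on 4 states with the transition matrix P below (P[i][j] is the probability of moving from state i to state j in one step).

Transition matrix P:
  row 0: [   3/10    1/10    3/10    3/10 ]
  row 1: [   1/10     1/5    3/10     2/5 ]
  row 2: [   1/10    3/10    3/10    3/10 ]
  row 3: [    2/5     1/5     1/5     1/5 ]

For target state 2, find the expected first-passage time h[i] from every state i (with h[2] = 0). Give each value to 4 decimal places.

h = [3.6842, 3.7218, 0.0000, 4.0226]

First-step conditioning: h[2] = 0; for i ≠ 2, h[i] = 1 + Σ_k P[i][k]·h[k].
  h[0] = 1 + 3/10·h[0] + 1/10·h[1] + 3/10·h[3]
  h[1] = 1 + 1/10·h[0] + 1/5·h[1] + 2/5·h[3]
  h[3] = 1 + 2/5·h[0] + 1/5·h[1] + 1/5·h[3]
Solving the 3×3 linear system over states ≠ 2 gives exactly h = [70/19, 495/133, 0, 535/133] (h[2] = 0 is the target).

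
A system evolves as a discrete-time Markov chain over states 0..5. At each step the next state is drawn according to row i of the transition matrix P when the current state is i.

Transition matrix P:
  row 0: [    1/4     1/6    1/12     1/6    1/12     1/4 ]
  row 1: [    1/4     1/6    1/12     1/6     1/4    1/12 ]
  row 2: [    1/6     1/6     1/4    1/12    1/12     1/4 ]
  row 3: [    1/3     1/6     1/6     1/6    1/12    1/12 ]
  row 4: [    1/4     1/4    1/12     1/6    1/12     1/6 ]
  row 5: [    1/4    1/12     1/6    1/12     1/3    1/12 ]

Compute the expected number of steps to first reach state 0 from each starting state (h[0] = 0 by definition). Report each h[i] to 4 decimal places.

First-step conditioning: h[0] = 0; for i ≠ 0, h[i] = 1 + Σ_k P[i][k]·h[k].
  h[1] = 1 + 1/6·h[1] + 1/12·h[2] + 1/6·h[3] + 1/4·h[4] + 1/12·h[5]
  h[2] = 1 + 1/6·h[1] + 1/4·h[2] + 1/12·h[3] + 1/12·h[4] + 1/4·h[5]
  h[3] = 1 + 1/6·h[1] + 1/6·h[2] + 1/6·h[3] + 1/12·h[4] + 1/12·h[5]
  h[4] = 1 + 1/4·h[1] + 1/12·h[2] + 1/6·h[3] + 1/12·h[4] + 1/6·h[5]
  h[5] = 1 + 1/12·h[1] + 1/6·h[2] + 1/12·h[3] + 1/3·h[4] + 1/12·h[5]
Solving the 5×5 linear system over states ≠ 0 gives exactly h = [0, 119394/30043, 132564/30043, 110520/30043, 119526/30043, 121242/30043] (h[0] = 0 is the target).

h = [0.0000, 3.9741, 4.4125, 3.6787, 3.9785, 4.0356]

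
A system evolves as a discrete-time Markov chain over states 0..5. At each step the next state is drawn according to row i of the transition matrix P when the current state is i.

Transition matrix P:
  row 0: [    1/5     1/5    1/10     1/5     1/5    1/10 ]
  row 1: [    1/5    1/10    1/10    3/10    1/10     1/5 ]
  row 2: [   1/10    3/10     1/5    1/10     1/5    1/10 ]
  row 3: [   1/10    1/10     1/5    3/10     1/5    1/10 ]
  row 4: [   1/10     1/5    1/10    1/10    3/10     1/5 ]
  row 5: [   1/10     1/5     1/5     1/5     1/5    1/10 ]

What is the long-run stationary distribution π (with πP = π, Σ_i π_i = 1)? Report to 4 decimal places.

π = [0.1308, 0.1769, 0.1490, 0.2028, 0.2026, 0.1379]

Balance equations π_j = Σ_i π_i·P[i][j]:
  π_0 = 1/5·π_0 + 1/5·π_1 + 1/10·π_2 + 1/10·π_3 + 1/10·π_4 + 1/10·π_5
  π_1 = 1/5·π_0 + 1/10·π_1 + 3/10·π_2 + 1/10·π_3 + 1/5·π_4 + 1/5·π_5
  π_2 = 1/10·π_0 + 1/10·π_1 + 1/5·π_2 + 1/5·π_3 + 1/10·π_4 + 1/5·π_5
  π_3 = 1/5·π_0 + 3/10·π_1 + 1/10·π_2 + 3/10·π_3 + 1/10·π_4 + 1/5·π_5
  π_4 = 1/5·π_0 + 1/10·π_1 + 1/5·π_2 + 1/5·π_3 + 3/10·π_4 + 1/5·π_5
  normalize: π_0 + π_1 + π_2 + π_3 + π_4 + π_5 = 1
Solving the linear system gives exactly π = [17/130, 23/130, 581/3900, 791/3900, 79/390, 269/1950].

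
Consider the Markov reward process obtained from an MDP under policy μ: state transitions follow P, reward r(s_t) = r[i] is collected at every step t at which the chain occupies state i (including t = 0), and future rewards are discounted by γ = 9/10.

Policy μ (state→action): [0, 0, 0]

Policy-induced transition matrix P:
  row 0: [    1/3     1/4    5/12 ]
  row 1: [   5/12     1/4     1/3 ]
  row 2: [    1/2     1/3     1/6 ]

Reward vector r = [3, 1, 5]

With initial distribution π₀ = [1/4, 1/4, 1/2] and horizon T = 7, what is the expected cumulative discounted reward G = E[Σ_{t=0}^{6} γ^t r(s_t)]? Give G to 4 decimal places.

G = 16.3883

t=0: π = [0.2500, 0.2500, 0.5000], E[r] = 3.5000, γ^t·E[r] = 3.500000, running G = 3.500000
t=1: π = [0.4375, 0.2917, 0.2708], E[r] = 2.9583, γ^t·E[r] = 2.662500, running G = 6.162500
t=2: π = [0.4028, 0.2726, 0.3247], E[r] = 3.1042, γ^t·E[r] = 2.514375, running G = 8.676875
t=3: π = [0.4102, 0.2771, 0.3128], E[r] = 3.0715, γ^t·E[r] = 2.239102, running G = 10.915977
t=4: π = [0.4086, 0.2761, 0.3154], E[r] = 3.0786, γ^t·E[r] = 2.019890, running G = 12.935867
t=5: π = [0.4089, 0.2763, 0.3148], E[r] = 3.0771, γ^t·E[r] = 1.816978, running G = 14.752845
t=6: π = [0.4088, 0.2762, 0.3149], E[r] = 3.0774, γ^t·E[r] = 1.635461, running G = 16.388306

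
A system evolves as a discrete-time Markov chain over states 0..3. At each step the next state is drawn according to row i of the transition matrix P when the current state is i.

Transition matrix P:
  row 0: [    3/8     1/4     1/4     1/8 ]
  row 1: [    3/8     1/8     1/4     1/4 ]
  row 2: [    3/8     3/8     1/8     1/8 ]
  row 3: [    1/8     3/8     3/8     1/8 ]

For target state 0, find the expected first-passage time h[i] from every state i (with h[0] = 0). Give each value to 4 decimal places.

First-step conditioning: h[0] = 0; for i ≠ 0, h[i] = 1 + Σ_k P[i][k]·h[k].
  h[1] = 1 + 1/8·h[1] + 1/4·h[2] + 1/4·h[3]
  h[2] = 1 + 3/8·h[1] + 1/8·h[2] + 1/8·h[3]
  h[3] = 1 + 3/8·h[1] + 3/8·h[2] + 1/8·h[3]
Solving the 3×3 linear system over states ≠ 0 gives exactly h = [0, 328/107, 320/107, 400/107] (h[0] = 0 is the target).

h = [0.0000, 3.0654, 2.9907, 3.7383]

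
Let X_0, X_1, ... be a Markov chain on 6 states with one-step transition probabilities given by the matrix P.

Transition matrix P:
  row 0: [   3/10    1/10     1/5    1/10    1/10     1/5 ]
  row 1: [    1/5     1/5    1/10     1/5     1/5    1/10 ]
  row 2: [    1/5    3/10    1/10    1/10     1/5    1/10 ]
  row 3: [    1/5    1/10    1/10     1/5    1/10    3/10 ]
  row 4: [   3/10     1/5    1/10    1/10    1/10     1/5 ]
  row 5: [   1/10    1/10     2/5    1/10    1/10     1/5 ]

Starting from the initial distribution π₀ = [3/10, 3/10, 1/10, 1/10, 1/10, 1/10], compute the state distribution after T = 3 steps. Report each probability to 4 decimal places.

π = [0.2170, 0.1642, 0.1766, 0.1292, 0.1336, 0.1794]

t=0: π = [0.3000, 0.3000, 0.1000, 0.1000, 0.1000, 0.1000]
t=1: π = [0.2300, 0.1600, 0.1600, 0.1400, 0.1400, 0.1700]
t=2: π = [0.2200, 0.1620, 0.1740, 0.1300, 0.1320, 0.1820]
t=3: π = [0.2170, 0.1642, 0.1766, 0.1292, 0.1336, 0.1794]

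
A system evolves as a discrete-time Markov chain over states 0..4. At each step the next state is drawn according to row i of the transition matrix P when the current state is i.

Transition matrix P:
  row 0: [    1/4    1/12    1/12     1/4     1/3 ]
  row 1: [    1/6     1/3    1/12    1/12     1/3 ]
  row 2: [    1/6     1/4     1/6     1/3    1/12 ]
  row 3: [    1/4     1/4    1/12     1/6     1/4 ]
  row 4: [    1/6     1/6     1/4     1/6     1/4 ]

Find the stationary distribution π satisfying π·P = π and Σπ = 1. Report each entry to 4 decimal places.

π = [0.1990, 0.2128, 0.1384, 0.1886, 0.2612]

Balance equations π_j = Σ_i π_i·P[i][j]:
  π_0 = 1/4·π_0 + 1/6·π_1 + 1/6·π_2 + 1/4·π_3 + 1/6·π_4
  π_1 = 1/12·π_0 + 1/3·π_1 + 1/4·π_2 + 1/4·π_3 + 1/6·π_4
  π_2 = 1/12·π_0 + 1/12·π_1 + 1/6·π_2 + 1/12·π_3 + 1/4·π_4
  π_3 = 1/4·π_0 + 1/12·π_1 + 1/3·π_2 + 1/6·π_3 + 1/6·π_4
  normalize: π_0 + π_1 + π_2 + π_3 + π_4 = 1
Solving the linear system gives exactly π = [115/578, 123/578, 40/289, 109/578, 151/578].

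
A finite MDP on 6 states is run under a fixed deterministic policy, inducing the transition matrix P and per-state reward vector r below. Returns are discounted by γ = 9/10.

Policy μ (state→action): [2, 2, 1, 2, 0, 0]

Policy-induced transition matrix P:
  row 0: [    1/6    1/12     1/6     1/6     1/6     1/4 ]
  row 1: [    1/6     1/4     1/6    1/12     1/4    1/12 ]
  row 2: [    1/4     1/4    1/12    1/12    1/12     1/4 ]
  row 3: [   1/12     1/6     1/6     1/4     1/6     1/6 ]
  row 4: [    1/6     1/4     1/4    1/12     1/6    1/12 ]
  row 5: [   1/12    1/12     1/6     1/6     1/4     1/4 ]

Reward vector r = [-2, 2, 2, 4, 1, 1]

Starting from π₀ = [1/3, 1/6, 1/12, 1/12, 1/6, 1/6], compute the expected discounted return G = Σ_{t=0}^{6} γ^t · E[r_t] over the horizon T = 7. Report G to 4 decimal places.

t=0: π = [0.3333, 0.1667, 0.0833, 0.0833, 0.1667, 0.1667], E[r] = 0.5000, γ^t·E[r] = 0.500000, running G = 0.500000
t=1: π = [0.1528, 0.1597, 0.1736, 0.1389, 0.1875, 0.1875], E[r] = 1.2917, γ^t·E[r] = 1.162500, running G = 1.662500
t=2: π = [0.1539, 0.1817, 0.1678, 0.1348, 0.1811, 0.1806], E[r] = 1.2922, γ^t·E[r] = 1.046719, running G = 2.709219
t=3: π = [0.1544, 0.1830, 0.1678, 0.1337, 0.1829, 0.1783], E[r] = 1.2887, γ^t·E[r] = 0.939480, running G = 3.648699
t=4: π = [0.1547, 0.1834, 0.1679, 0.1333, 0.1828, 0.1779], E[r] = 1.2874, γ^t·E[r] = 0.844660, running G = 4.493359
t=5: π = [0.1547, 0.1835, 0.1679, 0.1333, 0.1828, 0.1779], E[r] = 1.2870, γ^t·E[r] = 0.759958, running G = 5.253317
t=6: π = [0.1547, 0.1835, 0.1679, 0.1333, 0.1828, 0.1779], E[r] = 1.2870, γ^t·E[r] = 0.683939, running G = 5.937256

G = 5.9373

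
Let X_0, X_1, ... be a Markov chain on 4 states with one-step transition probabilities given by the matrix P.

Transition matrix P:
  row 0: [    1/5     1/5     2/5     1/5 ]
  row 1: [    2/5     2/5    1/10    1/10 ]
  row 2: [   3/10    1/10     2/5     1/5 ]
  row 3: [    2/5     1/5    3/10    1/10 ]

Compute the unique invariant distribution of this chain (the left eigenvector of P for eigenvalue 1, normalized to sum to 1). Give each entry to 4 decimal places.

π = [0.3066, 0.2099, 0.3208, 0.1627]

Balance equations π_j = Σ_i π_i·P[i][j]:
  π_0 = 1/5·π_0 + 2/5·π_1 + 3/10·π_2 + 2/5·π_3
  π_1 = 1/5·π_0 + 2/5·π_1 + 1/10·π_2 + 1/5·π_3
  π_2 = 2/5·π_0 + 1/10·π_1 + 2/5·π_2 + 3/10·π_3
  normalize: π_0 + π_1 + π_2 + π_3 = 1
Solving the linear system gives exactly π = [65/212, 89/424, 17/53, 69/424].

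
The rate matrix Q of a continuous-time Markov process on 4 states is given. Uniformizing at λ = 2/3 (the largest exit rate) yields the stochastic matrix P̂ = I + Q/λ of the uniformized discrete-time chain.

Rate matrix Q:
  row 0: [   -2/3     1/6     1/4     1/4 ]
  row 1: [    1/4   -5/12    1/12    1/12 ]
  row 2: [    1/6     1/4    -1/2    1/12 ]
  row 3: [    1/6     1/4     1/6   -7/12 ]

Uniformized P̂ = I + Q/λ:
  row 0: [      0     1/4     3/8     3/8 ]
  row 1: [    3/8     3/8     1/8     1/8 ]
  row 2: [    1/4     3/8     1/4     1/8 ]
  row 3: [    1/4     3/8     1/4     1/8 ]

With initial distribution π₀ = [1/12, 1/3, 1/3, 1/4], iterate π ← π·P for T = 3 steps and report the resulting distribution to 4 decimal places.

π = [0.2357, 0.3465, 0.2358, 0.1820]

t=0: π = [0.0833, 0.3333, 0.3333, 0.2500]
t=1: π = [0.2708, 0.3646, 0.2188, 0.1458]
t=2: π = [0.2279, 0.3411, 0.2383, 0.1927]
t=3: π = [0.2357, 0.3465, 0.2358, 0.1820]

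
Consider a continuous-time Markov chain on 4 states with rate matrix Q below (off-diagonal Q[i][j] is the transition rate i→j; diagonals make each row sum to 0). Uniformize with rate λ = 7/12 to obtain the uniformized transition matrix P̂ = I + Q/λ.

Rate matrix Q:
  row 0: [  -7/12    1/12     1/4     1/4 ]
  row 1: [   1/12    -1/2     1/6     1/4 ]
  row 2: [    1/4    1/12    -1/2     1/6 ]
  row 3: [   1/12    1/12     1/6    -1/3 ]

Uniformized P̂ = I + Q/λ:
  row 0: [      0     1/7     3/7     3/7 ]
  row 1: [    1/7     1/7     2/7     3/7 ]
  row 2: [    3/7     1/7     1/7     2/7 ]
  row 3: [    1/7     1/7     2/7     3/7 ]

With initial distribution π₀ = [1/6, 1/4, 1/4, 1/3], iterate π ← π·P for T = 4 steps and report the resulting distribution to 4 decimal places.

t=0: π = [0.1667, 0.2500, 0.2500, 0.3333]
t=1: π = [0.1905, 0.1429, 0.2738, 0.3929]
t=2: π = [0.1939, 0.1429, 0.2738, 0.3895]
t=3: π = [0.1934, 0.1429, 0.2743, 0.3895]
t=4: π = [0.1936, 0.1429, 0.2742, 0.3894]

π = [0.1936, 0.1429, 0.2742, 0.3894]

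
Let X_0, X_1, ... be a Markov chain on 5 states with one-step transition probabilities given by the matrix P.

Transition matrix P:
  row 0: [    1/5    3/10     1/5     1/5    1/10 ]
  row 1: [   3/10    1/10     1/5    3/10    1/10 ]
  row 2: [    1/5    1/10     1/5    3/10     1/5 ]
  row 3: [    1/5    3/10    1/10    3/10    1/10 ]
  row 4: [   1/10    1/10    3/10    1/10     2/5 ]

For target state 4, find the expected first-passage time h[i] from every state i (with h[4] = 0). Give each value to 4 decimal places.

First-step conditioning: h[4] = 0; for i ≠ 4, h[i] = 1 + Σ_k P[i][k]·h[k].
  h[0] = 1 + 1/5·h[0] + 3/10·h[1] + 1/5·h[2] + 1/5·h[3]
  h[1] = 1 + 3/10·h[0] + 1/10·h[1] + 1/5·h[2] + 3/10·h[3]
  h[2] = 1 + 1/5·h[0] + 1/10·h[1] + 1/5·h[2] + 3/10·h[3]
  h[3] = 1 + 1/5·h[0] + 3/10·h[1] + 1/10·h[2] + 3/10·h[3]
Solving the 4×4 linear system over states ≠ 4 gives exactly h = [10900/1279, 10910/1279, 9820/1279, 11020/1279, 0] (h[4] = 0 is the target).

h = [8.5223, 8.5301, 7.6779, 8.6161, 0.0000]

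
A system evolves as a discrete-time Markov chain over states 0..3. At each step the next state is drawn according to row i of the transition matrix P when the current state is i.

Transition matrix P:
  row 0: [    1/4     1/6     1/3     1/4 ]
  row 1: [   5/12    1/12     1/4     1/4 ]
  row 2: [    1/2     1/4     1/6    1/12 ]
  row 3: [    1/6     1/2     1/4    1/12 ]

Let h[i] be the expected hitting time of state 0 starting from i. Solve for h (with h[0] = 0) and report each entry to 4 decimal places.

First-step conditioning: h[0] = 0; for i ≠ 0, h[i] = 1 + Σ_k P[i][k]·h[k].
  h[1] = 1 + 1/12·h[1] + 1/4·h[2] + 1/4·h[3]
  h[2] = 1 + 1/4·h[1] + 1/6·h[2] + 1/12·h[3]
  h[3] = 1 + 1/2·h[1] + 1/4·h[2] + 1/12·h[3]
Solving the 3×3 linear system over states ≠ 0 gives exactly h = [0, 2184/853, 1944/853, 2652/853] (h[0] = 0 is the target).

h = [0.0000, 2.5604, 2.2790, 3.1090]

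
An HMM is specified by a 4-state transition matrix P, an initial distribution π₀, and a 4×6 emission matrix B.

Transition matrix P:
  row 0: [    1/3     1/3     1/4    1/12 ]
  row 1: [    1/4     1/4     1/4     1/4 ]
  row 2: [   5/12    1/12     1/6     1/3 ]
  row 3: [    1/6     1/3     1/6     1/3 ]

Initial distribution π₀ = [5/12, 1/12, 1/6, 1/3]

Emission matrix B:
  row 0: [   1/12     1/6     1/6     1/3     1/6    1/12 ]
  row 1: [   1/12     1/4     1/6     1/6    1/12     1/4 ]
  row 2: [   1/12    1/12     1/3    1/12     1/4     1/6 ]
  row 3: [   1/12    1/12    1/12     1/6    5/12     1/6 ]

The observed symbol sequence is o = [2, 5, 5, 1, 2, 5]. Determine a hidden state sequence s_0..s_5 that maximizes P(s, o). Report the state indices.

path = [0, 1, 1, 1, 2, 3]

t=0: δ = [6.944e-02, 1.389e-02, 5.556e-02, 2.778e-02]  (obs o_0=2)
t=1: δ = [1.929e-03, 5.787e-03, 2.894e-03, 3.086e-03]  ψ = [0, 0, 0, 2]  (obs o_1=5)
t=2: δ = [1.206e-04, 3.617e-04, 2.411e-04, 2.411e-04]  ψ = [1, 1, 1, 1]  (obs o_2=5)
t=3: δ = [1.674e-05, 2.261e-05, 7.535e-06, 7.535e-06]  ψ = [2, 1, 1, 1]  (obs o_3=1)
t=4: δ = [9.419e-07, 9.419e-07, 1.884e-06, 4.710e-07]  ψ = [1, 1, 1, 1]  (obs o_4=2)
t=5: δ = [6.541e-08, 7.849e-08, 5.233e-08, 1.047e-07]  ψ = [2, 0, 2, 2]  (obs o_5=5)
backtrack: best end state = 3; path = [0, 1, 1, 1, 2, 3]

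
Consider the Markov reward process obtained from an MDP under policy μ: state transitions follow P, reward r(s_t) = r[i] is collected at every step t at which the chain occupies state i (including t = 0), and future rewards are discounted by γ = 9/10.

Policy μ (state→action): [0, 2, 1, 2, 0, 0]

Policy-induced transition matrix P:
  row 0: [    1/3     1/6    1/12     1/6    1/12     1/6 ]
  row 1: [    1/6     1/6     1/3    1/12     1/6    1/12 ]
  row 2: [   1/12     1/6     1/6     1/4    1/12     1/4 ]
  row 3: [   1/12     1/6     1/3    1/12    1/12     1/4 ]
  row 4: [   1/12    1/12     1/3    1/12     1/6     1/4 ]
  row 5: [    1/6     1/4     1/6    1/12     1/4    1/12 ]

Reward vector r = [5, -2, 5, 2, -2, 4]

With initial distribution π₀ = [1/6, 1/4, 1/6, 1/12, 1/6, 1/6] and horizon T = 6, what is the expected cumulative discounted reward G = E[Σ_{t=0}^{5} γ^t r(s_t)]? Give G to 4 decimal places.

G = 10.0073

t=0: π = [0.1667, 0.2500, 0.1667, 0.0833, 0.1667, 0.1667], E[r] = 1.6667, γ^t·E[r] = 1.666667, running G = 1.666667
t=1: π = [0.1597, 0.1667, 0.2361, 0.1250, 0.1458, 0.1667], E[r] = 2.2708, γ^t·E[r] = 2.043750, running G = 3.710417
t=2: π = [0.1510, 0.1684, 0.2263, 0.1360, 0.1372, 0.1811], E[r] = 2.2720, γ^t·E[r] = 1.840313, running G = 5.550729
t=3: π = [0.1502, 0.1703, 0.2277, 0.1336, 0.1390, 0.1792], E[r] = 2.2547, γ^t·E[r] = 1.643695, running G = 7.194424
t=4: π = [0.1500, 0.1700, 0.2280, 0.1338, 0.1390, 0.1792], E[r] = 2.2565, γ^t·E[r] = 1.480483, running G = 8.674908
t=5: π = [0.1499, 0.1700, 0.2280, 0.1338, 0.1390, 0.1793], E[r] = 2.2564, γ^t·E[r] = 1.332373, running G = 10.007281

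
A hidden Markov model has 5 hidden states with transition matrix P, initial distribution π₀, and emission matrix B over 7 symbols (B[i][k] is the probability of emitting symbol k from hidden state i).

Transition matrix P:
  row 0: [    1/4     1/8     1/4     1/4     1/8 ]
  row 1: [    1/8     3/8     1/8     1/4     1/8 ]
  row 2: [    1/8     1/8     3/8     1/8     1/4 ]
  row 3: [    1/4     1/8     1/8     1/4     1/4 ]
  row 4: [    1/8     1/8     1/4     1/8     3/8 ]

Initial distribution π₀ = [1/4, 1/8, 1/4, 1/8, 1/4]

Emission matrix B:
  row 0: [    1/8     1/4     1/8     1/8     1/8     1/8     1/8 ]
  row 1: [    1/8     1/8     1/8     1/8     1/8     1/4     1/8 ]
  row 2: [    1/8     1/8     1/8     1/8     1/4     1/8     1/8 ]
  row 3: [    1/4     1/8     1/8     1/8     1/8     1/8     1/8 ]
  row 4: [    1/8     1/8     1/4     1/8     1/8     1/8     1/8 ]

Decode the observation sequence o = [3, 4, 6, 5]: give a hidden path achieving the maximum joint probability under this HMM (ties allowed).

t=0: δ = [3.125e-02, 1.562e-02, 3.125e-02, 1.562e-02, 3.125e-02]  (obs o_0=3)
t=1: δ = [9.766e-04, 7.324e-04, 2.930e-03, 9.766e-04, 1.465e-03]  ψ = [0, 1, 2, 0, 4]  (obs o_1=4)
t=2: δ = [4.578e-05, 4.578e-05, 1.373e-04, 4.578e-05, 9.155e-05]  ψ = [2, 2, 2, 2, 2]  (obs o_2=6)
t=3: δ = [2.146e-06, 4.292e-06, 6.437e-06, 2.146e-06, 4.292e-06]  ψ = [2, 1, 2, 2, 2]  (obs o_3=5)
backtrack: best end state = 2; path = [2, 2, 2, 2]

path = [2, 2, 2, 2]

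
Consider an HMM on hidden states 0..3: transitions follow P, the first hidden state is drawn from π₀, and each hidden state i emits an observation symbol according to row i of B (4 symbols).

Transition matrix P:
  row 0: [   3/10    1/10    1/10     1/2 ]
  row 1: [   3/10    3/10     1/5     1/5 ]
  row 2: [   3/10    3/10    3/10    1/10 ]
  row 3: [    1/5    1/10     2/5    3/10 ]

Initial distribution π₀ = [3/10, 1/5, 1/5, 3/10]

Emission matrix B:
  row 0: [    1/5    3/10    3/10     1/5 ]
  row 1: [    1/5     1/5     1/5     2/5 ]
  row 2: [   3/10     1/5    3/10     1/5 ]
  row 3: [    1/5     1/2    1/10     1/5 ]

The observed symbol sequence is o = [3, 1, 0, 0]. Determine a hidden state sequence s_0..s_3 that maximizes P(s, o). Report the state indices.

t=0: δ = [6.000e-02, 8.000e-02, 4.000e-02, 6.000e-02]  (obs o_0=3)
t=1: δ = [7.200e-03, 4.800e-03, 4.800e-03, 1.500e-02]  ψ = [1, 1, 3, 0]  (obs o_1=1)
t=2: δ = [6.000e-04, 3.000e-04, 1.800e-03, 9.000e-04]  ψ = [3, 3, 3, 3]  (obs o_2=0)
t=3: δ = [1.080e-04, 1.080e-04, 1.620e-04, 6.000e-05]  ψ = [2, 2, 2, 0]  (obs o_3=0)
backtrack: best end state = 2; path = [0, 3, 2, 2]

path = [0, 3, 2, 2]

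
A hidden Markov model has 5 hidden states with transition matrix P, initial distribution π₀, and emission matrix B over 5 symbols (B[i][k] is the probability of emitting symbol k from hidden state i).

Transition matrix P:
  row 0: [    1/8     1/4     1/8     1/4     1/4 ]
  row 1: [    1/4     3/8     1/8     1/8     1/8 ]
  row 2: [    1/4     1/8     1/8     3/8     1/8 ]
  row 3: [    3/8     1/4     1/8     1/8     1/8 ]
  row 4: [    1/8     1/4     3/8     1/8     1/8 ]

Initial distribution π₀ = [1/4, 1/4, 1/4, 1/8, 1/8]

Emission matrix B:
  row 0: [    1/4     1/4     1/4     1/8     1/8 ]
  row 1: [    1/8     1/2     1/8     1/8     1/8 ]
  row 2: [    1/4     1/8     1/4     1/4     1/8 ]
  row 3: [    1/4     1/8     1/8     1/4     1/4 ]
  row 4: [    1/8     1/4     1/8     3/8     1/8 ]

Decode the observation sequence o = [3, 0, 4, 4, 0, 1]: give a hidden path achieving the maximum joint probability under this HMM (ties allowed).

t=0: δ = [3.125e-02, 3.125e-02, 6.250e-02, 3.125e-02, 4.688e-02]  (obs o_0=3)
t=1: δ = [3.906e-03, 1.465e-03, 4.395e-03, 5.859e-03, 9.766e-04]  ψ = [2, 1, 4, 2, 0]  (obs o_1=0)
t=2: δ = [2.747e-04, 1.831e-04, 9.155e-05, 4.120e-04, 1.221e-04]  ψ = [3, 3, 3, 2, 0]  (obs o_2=4)
t=3: δ = [1.931e-05, 1.287e-05, 6.437e-06, 1.717e-05, 8.583e-06]  ψ = [3, 3, 3, 0, 0]  (obs o_3=4)
t=4: δ = [1.609e-06, 6.035e-07, 8.047e-07, 1.207e-06, 6.035e-07]  ψ = [3, 0, 4, 0, 0]  (obs o_4=0)
t=5: δ = [1.132e-07, 2.012e-07, 2.829e-08, 5.029e-08, 1.006e-07]  ψ = [3, 0, 4, 0, 0]  (obs o_5=1)
backtrack: best end state = 1; path = [2, 3, 0, 3, 0, 1]

path = [2, 3, 0, 3, 0, 1]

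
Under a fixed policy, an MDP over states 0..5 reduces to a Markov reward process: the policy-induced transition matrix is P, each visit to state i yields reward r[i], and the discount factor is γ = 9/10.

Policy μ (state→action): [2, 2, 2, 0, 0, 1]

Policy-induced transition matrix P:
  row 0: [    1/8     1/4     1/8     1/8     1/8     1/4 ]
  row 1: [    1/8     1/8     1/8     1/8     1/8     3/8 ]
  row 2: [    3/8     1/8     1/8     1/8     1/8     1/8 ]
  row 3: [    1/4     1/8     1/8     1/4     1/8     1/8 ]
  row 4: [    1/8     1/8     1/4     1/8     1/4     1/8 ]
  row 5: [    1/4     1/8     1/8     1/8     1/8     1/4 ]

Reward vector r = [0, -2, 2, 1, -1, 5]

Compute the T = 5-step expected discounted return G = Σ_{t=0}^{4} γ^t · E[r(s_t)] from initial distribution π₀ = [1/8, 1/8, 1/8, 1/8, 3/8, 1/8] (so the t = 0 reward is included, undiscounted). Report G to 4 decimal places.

t=0: π = [0.1250, 0.1250, 0.1250, 0.1250, 0.3750, 0.1250], E[r] = 0.3750, γ^t·E[r] = 0.375000, running G = 0.375000
t=1: π = [0.1875, 0.1406, 0.1719, 0.1406, 0.1719, 0.1875], E[r] = 0.9688, γ^t·E[r] = 0.871875, running G = 1.246875
t=2: π = [0.2090, 0.1484, 0.1465, 0.1426, 0.1465, 0.2070], E[r] = 1.0273, γ^t·E[r] = 0.832148, running G = 2.079023
t=3: π = [0.2053, 0.1511, 0.1433, 0.1428, 0.1433, 0.2141], E[r] = 1.0544, γ^t·E[r] = 0.768689, running G = 2.847713
t=4: π = [0.2054, 0.1507, 0.1429, 0.1429, 0.1429, 0.2152], E[r] = 1.0605, γ^t·E[r] = 0.695785, running G = 3.543497

G = 3.5435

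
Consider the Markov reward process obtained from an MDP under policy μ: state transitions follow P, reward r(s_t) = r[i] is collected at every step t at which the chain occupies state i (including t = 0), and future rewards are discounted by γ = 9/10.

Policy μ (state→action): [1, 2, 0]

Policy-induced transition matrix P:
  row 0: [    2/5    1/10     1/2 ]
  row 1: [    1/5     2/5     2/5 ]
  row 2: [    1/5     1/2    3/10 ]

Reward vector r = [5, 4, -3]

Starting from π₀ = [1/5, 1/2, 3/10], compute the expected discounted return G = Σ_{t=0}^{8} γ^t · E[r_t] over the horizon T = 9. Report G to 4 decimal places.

G = 9.9960

t=0: π = [0.2000, 0.5000, 0.3000], E[r] = 2.1000, γ^t·E[r] = 2.100000, running G = 2.100000
t=1: π = [0.2400, 0.3700, 0.3900], E[r] = 1.5100, γ^t·E[r] = 1.359000, running G = 3.459000
t=2: π = [0.2480, 0.3670, 0.3850], E[r] = 1.5530, γ^t·E[r] = 1.257930, running G = 4.716930
t=3: π = [0.2496, 0.3641, 0.3863], E[r] = 1.5455, γ^t·E[r] = 1.126670, running G = 5.843600
t=4: π = [0.2499, 0.3638, 0.3863], E[r] = 1.5456, γ^t·E[r] = 1.014075, running G = 6.857674
t=5: π = [0.2500, 0.3637, 0.3864], E[r] = 1.5455, γ^t·E[r] = 0.912585, running G = 7.770259
t=6: π = [0.2500, 0.3636, 0.3864], E[r] = 1.5455, γ^t·E[r] = 0.821320, running G = 8.591580
t=7: π = [0.2500, 0.3636, 0.3864], E[r] = 1.5455, γ^t·E[r] = 0.739187, running G = 9.330766
t=8: π = [0.2500, 0.3636, 0.3864], E[r] = 1.5455, γ^t·E[r] = 0.665268, running G = 9.996034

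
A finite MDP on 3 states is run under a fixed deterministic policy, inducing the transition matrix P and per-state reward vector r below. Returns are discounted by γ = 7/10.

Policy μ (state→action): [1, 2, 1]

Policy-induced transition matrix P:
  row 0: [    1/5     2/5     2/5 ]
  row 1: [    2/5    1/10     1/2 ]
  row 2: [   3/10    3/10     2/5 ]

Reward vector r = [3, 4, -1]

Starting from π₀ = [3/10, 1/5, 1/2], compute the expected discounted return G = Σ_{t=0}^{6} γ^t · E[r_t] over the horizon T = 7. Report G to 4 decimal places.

G = 4.4493

t=0: π = [0.3000, 0.2000, 0.5000], E[r] = 1.2000, γ^t·E[r] = 1.200000, running G = 1.200000
t=1: π = [0.2900, 0.2900, 0.4200], E[r] = 1.6100, γ^t·E[r] = 1.127000, running G = 2.327000
t=2: π = [0.3000, 0.2710, 0.4290], E[r] = 1.5550, γ^t·E[r] = 0.761950, running G = 3.088950
t=3: π = [0.2971, 0.2758, 0.4271], E[r] = 1.5674, γ^t·E[r] = 0.537618, running G = 3.626568
t=4: π = [0.2979, 0.2746, 0.4276], E[r] = 1.5642, γ^t·E[r] = 0.375572, running G = 4.002140
t=5: π = [0.2977, 0.2749, 0.4275], E[r] = 1.5651, γ^t·E[r] = 0.263039, running G = 4.265179
t=6: π = [0.2977, 0.2748, 0.4275], E[r] = 1.5648, γ^t·E[r] = 0.184102, running G = 4.449281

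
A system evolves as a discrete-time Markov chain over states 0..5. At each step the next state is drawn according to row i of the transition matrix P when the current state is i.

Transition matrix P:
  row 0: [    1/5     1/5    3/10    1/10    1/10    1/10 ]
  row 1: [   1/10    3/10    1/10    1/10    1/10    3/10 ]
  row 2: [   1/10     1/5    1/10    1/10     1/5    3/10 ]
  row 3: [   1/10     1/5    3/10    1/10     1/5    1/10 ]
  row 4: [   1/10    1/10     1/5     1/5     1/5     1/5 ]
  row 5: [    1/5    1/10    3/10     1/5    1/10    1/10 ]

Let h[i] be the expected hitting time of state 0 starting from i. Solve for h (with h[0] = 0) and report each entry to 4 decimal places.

h = [0.0000, 8.2300, 8.2392, 8.3754, 8.3218, 7.5578]

First-step conditioning: h[0] = 0; for i ≠ 0, h[i] = 1 + Σ_k P[i][k]·h[k].
  h[1] = 1 + 3/10·h[1] + 1/10·h[2] + 1/10·h[3] + 1/10·h[4] + 3/10·h[5]
  h[2] = 1 + 1/5·h[1] + 1/10·h[2] + 1/10·h[3] + 1/5·h[4] + 3/10·h[5]
  h[3] = 1 + 1/5·h[1] + 3/10·h[2] + 1/10·h[3] + 1/5·h[4] + 1/10·h[5]
  h[4] = 1 + 1/10·h[1] + 1/5·h[2] + 1/5·h[3] + 1/5·h[4] + 1/5·h[5]
  h[5] = 1 + 1/10·h[1] + 3/10·h[2] + 1/5·h[3] + 1/10·h[4] + 1/10·h[5]
Solving the 5×5 linear system over states ≠ 0 gives exactly h = [0, 53750/6531, 53810/6531, 54700/6531, 54350/6531, 49360/6531] (h[0] = 0 is the target).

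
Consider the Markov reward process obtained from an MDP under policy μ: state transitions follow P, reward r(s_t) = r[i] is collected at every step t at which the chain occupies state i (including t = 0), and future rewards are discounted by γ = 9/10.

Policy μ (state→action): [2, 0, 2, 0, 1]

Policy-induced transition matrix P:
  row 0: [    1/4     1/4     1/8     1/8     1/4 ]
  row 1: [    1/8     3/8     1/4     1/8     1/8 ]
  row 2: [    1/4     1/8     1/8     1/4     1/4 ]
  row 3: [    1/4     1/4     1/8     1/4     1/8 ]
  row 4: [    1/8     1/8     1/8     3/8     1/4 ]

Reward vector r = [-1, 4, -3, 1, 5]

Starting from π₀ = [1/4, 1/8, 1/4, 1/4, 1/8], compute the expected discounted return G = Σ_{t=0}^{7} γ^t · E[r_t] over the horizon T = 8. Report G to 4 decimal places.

G = 7.2832

t=0: π = [0.2500, 0.1250, 0.2500, 0.2500, 0.1250], E[r] = 0.3750, γ^t·E[r] = 0.375000, running G = 0.375000
t=1: π = [0.2188, 0.2188, 0.1406, 0.2188, 0.2031], E[r] = 1.4688, γ^t·E[r] = 1.321875, running G = 1.696875
t=2: π = [0.1973, 0.2344, 0.1523, 0.2207, 0.1953], E[r] = 1.4805, γ^t·E[r] = 1.199180, running G = 2.896055
t=3: π = [0.1963, 0.2358, 0.1543, 0.2205, 0.1931], E[r] = 1.4702, γ^t·E[r] = 1.071787, running G = 3.967841
t=4: π = [0.1964, 0.2361, 0.1545, 0.2201, 0.1930], E[r] = 1.4693, γ^t·E[r] = 0.964027, running G = 4.931869
t=5: π = [0.1964, 0.2361, 0.1545, 0.2201, 0.1930], E[r] = 1.4694, γ^t·E[r] = 0.867647, running G = 5.799516
t=6: π = [0.1964, 0.2361, 0.1545, 0.2201, 0.1930], E[r] = 1.4694, γ^t·E[r] = 0.780887, running G = 6.580402
t=7: π = [0.1964, 0.2361, 0.1545, 0.2201, 0.1930], E[r] = 1.4694, γ^t·E[r] = 0.702798, running G = 7.283200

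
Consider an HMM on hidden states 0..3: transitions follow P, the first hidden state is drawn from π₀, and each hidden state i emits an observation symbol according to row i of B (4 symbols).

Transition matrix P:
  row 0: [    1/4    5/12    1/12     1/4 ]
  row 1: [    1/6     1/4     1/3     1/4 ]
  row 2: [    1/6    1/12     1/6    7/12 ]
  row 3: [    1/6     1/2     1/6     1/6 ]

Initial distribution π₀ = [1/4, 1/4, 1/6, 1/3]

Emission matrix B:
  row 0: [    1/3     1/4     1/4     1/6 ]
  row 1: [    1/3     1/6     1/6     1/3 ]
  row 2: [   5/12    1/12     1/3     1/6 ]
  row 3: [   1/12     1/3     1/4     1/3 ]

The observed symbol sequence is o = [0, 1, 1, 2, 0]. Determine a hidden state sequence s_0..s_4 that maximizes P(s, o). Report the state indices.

path = [2, 3, 1, 3, 1]

t=0: δ = [8.333e-02, 8.333e-02, 6.944e-02, 2.778e-02]  (obs o_0=0)
t=1: δ = [5.208e-03, 5.787e-03, 2.315e-03, 1.350e-02]  ψ = [0, 0, 1, 2]  (obs o_1=1)
t=2: δ = [5.626e-04, 1.125e-03, 1.875e-04, 7.502e-04]  ψ = [3, 3, 3, 3]  (obs o_2=1)
t=3: δ = [4.689e-05, 6.251e-05, 1.250e-04, 7.033e-05]  ψ = [1, 3, 1, 1]  (obs o_3=2)
t=4: δ = [6.946e-06, 1.172e-05, 8.683e-06, 6.078e-06]  ψ = [2, 3, 1, 2]  (obs o_4=0)
backtrack: best end state = 1; path = [2, 3, 1, 3, 1]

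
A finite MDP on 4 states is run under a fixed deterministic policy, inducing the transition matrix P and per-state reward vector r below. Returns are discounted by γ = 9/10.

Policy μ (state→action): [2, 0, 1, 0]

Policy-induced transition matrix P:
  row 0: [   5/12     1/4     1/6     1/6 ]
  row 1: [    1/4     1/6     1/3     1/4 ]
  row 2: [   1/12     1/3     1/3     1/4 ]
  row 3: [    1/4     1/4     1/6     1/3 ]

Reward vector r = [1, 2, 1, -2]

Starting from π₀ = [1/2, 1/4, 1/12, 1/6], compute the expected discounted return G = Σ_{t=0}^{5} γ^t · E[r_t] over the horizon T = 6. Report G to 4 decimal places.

G = 2.6792

t=0: π = [0.5000, 0.2500, 0.0833, 0.1667], E[r] = 0.7500, γ^t·E[r] = 0.750000, running G = 0.750000
t=1: π = [0.3194, 0.2361, 0.2222, 0.2222], E[r] = 0.5694, γ^t·E[r] = 0.512500, running G = 1.262500
t=2: π = [0.2662, 0.2488, 0.2431, 0.2419], E[r] = 0.5231, γ^t·E[r] = 0.423750, running G = 1.686250
t=3: π = [0.2539, 0.2495, 0.2486, 0.2480], E[r] = 0.5056, γ^t·E[r] = 0.368578, running G = 2.054828
t=4: π = [0.2509, 0.2499, 0.2497, 0.2495], E[r] = 0.5014, γ^t·E[r] = 0.328968, running G = 2.383796
t=5: π = [0.2502, 0.2500, 0.2499, 0.2499], E[r] = 0.5003, γ^t·E[r] = 0.295434, running G = 2.679230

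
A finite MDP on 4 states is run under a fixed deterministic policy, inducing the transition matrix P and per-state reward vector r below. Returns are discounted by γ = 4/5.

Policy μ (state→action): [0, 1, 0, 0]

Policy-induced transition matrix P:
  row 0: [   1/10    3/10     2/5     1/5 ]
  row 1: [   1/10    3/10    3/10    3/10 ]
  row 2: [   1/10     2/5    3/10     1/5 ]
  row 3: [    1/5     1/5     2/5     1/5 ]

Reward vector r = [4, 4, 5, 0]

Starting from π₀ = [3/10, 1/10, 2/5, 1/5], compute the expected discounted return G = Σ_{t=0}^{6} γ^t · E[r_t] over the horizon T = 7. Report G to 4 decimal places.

t=0: π = [0.3000, 0.1000, 0.4000, 0.2000], E[r] = 3.6000, γ^t·E[r] = 3.600000, running G = 3.600000
t=1: π = [0.1200, 0.3200, 0.3500, 0.2100], E[r] = 3.5100, γ^t·E[r] = 2.808000, running G = 6.408000
t=2: π = [0.1210, 0.3140, 0.3330, 0.2320], E[r] = 3.4050, γ^t·E[r] = 2.179200, running G = 8.587200
t=3: π = [0.1232, 0.3101, 0.3353, 0.2314], E[r] = 3.4097, γ^t·E[r] = 1.745766, running G = 10.332966
t=4: π = [0.1231, 0.3104, 0.3355, 0.2310], E[r] = 3.4114, γ^t·E[r] = 1.397318, running G = 11.730284
t=5: π = [0.1231, 0.3104, 0.3354, 0.2310], E[r] = 3.4113, γ^t·E[r] = 1.117801, running G = 12.848085
t=6: π = [0.1231, 0.3104, 0.3354, 0.2310], E[r] = 3.4112, γ^t·E[r] = 0.894235, running G = 13.742320

G = 13.7423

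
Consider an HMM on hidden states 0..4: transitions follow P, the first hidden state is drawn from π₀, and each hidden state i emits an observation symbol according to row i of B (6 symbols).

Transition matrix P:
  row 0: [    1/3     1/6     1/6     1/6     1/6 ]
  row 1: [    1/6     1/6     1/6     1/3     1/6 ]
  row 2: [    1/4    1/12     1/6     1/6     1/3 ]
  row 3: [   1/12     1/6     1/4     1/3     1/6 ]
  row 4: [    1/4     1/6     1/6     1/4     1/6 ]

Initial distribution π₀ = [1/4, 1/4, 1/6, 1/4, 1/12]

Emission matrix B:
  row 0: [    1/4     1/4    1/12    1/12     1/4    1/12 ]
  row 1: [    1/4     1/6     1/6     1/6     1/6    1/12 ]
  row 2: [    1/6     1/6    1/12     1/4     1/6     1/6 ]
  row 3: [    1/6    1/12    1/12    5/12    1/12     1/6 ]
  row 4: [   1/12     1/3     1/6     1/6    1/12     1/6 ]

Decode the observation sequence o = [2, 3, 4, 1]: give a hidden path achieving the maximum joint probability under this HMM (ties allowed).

t=0: δ = [2.083e-02, 4.167e-02, 1.389e-02, 2.083e-02, 1.389e-02]  (obs o_0=2)
t=1: δ = [5.787e-04, 1.157e-03, 1.736e-03, 5.787e-03, 1.157e-03]  ψ = [0, 1, 1, 1, 1]  (obs o_1=3)
t=2: δ = [1.206e-04, 1.608e-04, 2.411e-04, 1.608e-04, 8.038e-05]  ψ = [3, 3, 3, 3, 3]  (obs o_2=4)
t=3: δ = [1.507e-05, 4.465e-06, 6.698e-06, 4.465e-06, 2.679e-05]  ψ = [2, 1, 2, 1, 2]  (obs o_3=1)
backtrack: best end state = 4; path = [1, 3, 2, 4]

path = [1, 3, 2, 4]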